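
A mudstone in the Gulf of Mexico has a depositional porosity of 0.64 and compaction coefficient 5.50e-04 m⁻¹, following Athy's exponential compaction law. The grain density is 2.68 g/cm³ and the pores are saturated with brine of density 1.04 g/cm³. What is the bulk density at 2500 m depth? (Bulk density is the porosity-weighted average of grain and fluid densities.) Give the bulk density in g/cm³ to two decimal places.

2.41 g/cm³

Working in km (1 km = 1000 m; k in km⁻¹ = k in m⁻¹ × 1000):
Porosity at depth: n = 0.64·exp(−0.55×2.5) = 0.64×0.2528 = 0.1618
Bulk density: ρ_b = (1−n)ρ_g + n·ρ_f = 0.8382×2.68 + 0.1618×1.04
       = 2.246 + 0.168 = 2.415 g/cm³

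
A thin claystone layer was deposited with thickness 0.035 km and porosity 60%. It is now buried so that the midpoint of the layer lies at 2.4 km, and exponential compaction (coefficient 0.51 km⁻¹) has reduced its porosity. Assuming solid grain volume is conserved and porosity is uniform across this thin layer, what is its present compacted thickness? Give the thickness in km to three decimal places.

Porosity at 2.4 km: phi = 0.6·exp(−0.51×2.4) = 0.1764
Solid-volume conservation: h(1−phi) = h₀(1−phi₀) ⇒ h = h₀·(1−phi₀)/(1−phi)
h = 0.035 × (1 − 0.6)/(1 − 0.1764) = 0.035 × 0.4857 = 0.0170 km

0.017 km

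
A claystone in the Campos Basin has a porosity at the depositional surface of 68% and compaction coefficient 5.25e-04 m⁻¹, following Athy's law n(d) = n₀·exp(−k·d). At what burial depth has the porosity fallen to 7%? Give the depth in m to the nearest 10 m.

4330 m

Working in km (1 km = 1000 m; k in km⁻¹ = k in m⁻¹ × 1000):
Invert Athy's law: d = ln(n₀/n) / k
d = ln(0.68/0.07) / 0.525 = ln(9.714) / 0.525 = 2.2736 / 0.525 = 4.331 km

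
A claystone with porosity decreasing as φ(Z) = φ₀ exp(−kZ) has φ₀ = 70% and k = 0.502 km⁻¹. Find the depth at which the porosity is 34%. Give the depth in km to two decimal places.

1.44 km

Invert Athy's law: Z = ln(φ₀/φ) / k
Z = ln(0.7/0.34) / 0.502 = ln(2.059) / 0.502 = 0.7221 / 0.502 = 1.439 km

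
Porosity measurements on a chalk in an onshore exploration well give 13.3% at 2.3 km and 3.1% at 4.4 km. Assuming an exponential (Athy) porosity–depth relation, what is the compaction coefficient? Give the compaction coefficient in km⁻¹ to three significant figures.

0.694 km⁻¹

Athy: φ(z) = φ₀ e^(−cz) ⇒ φ₁/φ₂ = e^{c(z₂−z₁)} ⇒ c = ln(φ₁/φ₂)/(z₂−z₁)
c = ln(0.133/0.031) / (4.4 − 2.3) = ln(4.29) / 2.1 = 1.4564 / 2.1 = 0.6935 km⁻¹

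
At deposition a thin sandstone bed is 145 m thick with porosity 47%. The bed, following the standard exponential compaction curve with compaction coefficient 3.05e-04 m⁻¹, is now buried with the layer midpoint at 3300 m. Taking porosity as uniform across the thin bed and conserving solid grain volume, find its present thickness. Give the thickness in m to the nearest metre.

Working in km (1 km = 1000 m; k in km⁻¹ = k in m⁻¹ × 1000):
Porosity at 3.3 km: φ = 0.47·exp(−0.305×3.3) = 0.1718
Solid-volume conservation: h(1−φ) = h₀(1−φ₀) ⇒ h = h₀·(1−φ₀)/(1−φ)
h = 0.145 × (1 − 0.47)/(1 − 0.1718) = 0.145 × 0.6399 = 0.0928 km

93 m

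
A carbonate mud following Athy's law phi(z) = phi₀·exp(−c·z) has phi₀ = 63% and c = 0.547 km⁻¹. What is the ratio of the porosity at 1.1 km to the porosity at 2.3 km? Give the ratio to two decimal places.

phi(z₁)/phi(z₂) = e^(−c·z₁)/e^(−c·z₂) = e^{c(z₂−z₁)}
= exp(0.547 × 1.2) = exp(0.6564) = 1.9278

1.93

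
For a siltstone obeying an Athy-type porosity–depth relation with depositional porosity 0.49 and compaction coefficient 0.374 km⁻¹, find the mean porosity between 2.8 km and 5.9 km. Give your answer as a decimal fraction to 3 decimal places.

0.102

⟨phi⟩ = (1/(z₂−z₁)) ∫ phi₀ e^(−βz) dz = phi₀·(e^(−β·z₁) − e^(−β·z₂)) / (β·(z₂−z₁))
e^(−0.374×2.8) = 0.3509; e^(−0.374×5.9) = 0.1101
⟨phi⟩ = 0.49 × (0.3509 − 0.1101) / (0.374 × 3.1) = 0.49 × 0.2077 = 0.1018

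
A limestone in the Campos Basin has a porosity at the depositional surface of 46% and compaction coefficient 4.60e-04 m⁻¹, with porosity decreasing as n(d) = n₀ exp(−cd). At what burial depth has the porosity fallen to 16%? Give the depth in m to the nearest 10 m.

2300 m

Working in km (1 km = 1000 m; c in km⁻¹ = c in m⁻¹ × 1000):
Invert Athy's law: d = ln(n₀/n) / c
d = ln(0.46/0.16) / 0.46 = ln(2.875) / 0.46 = 1.0561 / 0.46 = 2.296 km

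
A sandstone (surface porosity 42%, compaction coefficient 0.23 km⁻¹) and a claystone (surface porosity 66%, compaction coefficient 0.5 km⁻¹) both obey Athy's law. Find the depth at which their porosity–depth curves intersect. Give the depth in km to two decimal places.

Set phi₀ₐ e^(−cₐd) = phi₀ᵦ e^(−cᵦd) ⇒ ln(phi₀ₐ/phi₀ᵦ) = (cₐ − cᵦ)·d
d = ln(0.42/0.66) / (0.23 − 0.5) = -0.4520 / -0.27 = 1.674 km

1.67 km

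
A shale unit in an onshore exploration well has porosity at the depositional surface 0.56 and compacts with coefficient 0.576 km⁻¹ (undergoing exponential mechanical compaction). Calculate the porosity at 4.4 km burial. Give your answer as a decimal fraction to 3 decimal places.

0.044

phi = phi₀·exp(−k·d) = 0.56 × exp(−0.576 × 4.4) = 0.56 × exp(−2.534)
  = 0.56 × 0.0793 = 0.0444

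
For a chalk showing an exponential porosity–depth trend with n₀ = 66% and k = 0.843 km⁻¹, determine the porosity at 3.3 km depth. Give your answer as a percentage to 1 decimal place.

4.1%

n = n₀·exp(−k·Z) = 0.66 × exp(−0.843 × 3.3) = 0.66 × exp(−2.782)
  = 0.66 × 0.0619 = 0.0409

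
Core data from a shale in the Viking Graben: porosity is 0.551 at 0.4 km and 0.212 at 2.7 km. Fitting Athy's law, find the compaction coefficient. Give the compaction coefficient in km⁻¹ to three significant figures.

Athy: n(d) = n₀ e^(−cd) ⇒ n₁/n₂ = e^{c(d₂−d₁)} ⇒ c = ln(n₁/n₂)/(d₂−d₁)
c = ln(0.551/0.212) / (2.7 − 0.4) = ln(2.599) / 2.3 = 0.9551 / 2.3 = 0.4153 km⁻¹

0.415 km⁻¹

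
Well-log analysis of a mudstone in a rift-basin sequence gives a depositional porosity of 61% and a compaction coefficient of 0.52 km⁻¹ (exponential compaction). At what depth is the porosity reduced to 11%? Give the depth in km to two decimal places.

Invert Athy's law: Z = ln(phi₀/phi) / β
Z = ln(0.61/0.11) / 0.52 = ln(5.545) / 0.52 = 1.7130 / 0.52 = 3.294 km

3.29 km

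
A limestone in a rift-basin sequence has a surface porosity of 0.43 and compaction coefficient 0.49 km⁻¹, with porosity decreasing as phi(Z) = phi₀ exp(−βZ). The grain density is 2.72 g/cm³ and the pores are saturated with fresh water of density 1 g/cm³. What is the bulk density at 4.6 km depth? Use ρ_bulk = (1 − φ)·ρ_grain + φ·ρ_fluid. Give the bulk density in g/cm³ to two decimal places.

Porosity at depth: phi = 0.43·exp(−0.49×4.6) = 0.43×0.1050 = 0.0451
Bulk density: ρ_b = (1−phi)ρ_g + phi·ρ_f = 0.9549×2.72 + 0.0451×1
       = 2.597 + 0.045 = 2.642 g/cm³

2.64 g/cm³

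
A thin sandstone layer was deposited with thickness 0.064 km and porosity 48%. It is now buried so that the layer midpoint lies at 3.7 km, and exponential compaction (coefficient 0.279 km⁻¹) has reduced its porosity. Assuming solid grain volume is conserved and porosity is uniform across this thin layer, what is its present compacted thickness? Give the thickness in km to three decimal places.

0.040 km

Porosity at 3.7 km: phi = 0.48·exp(−0.279×3.7) = 0.1710
Solid-volume conservation: h(1−phi) = h₀(1−phi₀) ⇒ h = h₀·(1−phi₀)/(1−phi)
h = 0.064 × (1 − 0.48)/(1 − 0.1710) = 0.064 × 0.6272 = 0.0401 km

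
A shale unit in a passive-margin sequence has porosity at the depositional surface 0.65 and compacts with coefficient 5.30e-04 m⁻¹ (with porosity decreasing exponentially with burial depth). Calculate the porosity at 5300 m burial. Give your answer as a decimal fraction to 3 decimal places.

Working in km (1 km = 1000 m; β in km⁻¹ = β in m⁻¹ × 1000):
phi = phi₀·exp(−β·Z) = 0.65 × exp(−0.53 × 5.3) = 0.65 × exp(−2.809)
  = 0.65 × 0.0603 = 0.0392

0.039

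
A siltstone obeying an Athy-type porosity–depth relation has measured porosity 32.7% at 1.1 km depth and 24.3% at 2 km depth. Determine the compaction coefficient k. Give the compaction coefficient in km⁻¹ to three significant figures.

0.330 km⁻¹

Athy: φ(z) = φ₀ e^(−kz) ⇒ φ₁/φ₂ = e^{k(z₂−z₁)} ⇒ k = ln(φ₁/φ₂)/(z₂−z₁)
k = ln(0.327/0.243) / (2 − 1.1) = ln(1.346) / 0.9 = 0.2969 / 0.9 = 0.3299 km⁻¹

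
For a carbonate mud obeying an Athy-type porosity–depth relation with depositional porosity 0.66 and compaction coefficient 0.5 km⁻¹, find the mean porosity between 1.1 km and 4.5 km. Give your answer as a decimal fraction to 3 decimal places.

⟨n⟩ = (1/(z₂−z₁)) ∫ n₀ e^(−cz) dz = n₀·(e^(−c·z₁) − e^(−c·z₂)) / (c·(z₂−z₁))
e^(−0.5×1.1) = 0.5769; e^(−0.5×4.5) = 0.1054
⟨n⟩ = 0.66 × (0.5769 − 0.1054) / (0.5 × 3.4) = 0.66 × 0.2774 = 0.1831

0.183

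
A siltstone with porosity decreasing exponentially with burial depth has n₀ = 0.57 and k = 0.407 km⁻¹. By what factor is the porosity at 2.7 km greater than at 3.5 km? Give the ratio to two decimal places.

1.38

n(d₁)/n(d₂) = e^(−k·d₁)/e^(−k·d₂) = e^{k(d₂−d₁)}
= exp(0.407 × 0.8) = exp(0.3256) = 1.3849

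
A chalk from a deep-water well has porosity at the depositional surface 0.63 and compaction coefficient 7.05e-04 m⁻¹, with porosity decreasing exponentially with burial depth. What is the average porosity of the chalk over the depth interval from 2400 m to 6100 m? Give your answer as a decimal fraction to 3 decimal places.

Working in km (1 km = 1000 m; c in km⁻¹ = c in m⁻¹ × 1000):
⟨φ⟩ = (1/(Z₂−Z₁)) ∫ φ₀ e^(−cZ) dZ = φ₀·(e^(−c·Z₁) − e^(−c·Z₂)) / (c·(Z₂−Z₁))
e^(−0.705×2.4) = 0.1842; e^(−0.705×6.1) = 0.0136
⟨φ⟩ = 0.63 × (0.1842 − 0.0136) / (0.705 × 3.7) = 0.63 × 0.0654 = 0.0412

0.041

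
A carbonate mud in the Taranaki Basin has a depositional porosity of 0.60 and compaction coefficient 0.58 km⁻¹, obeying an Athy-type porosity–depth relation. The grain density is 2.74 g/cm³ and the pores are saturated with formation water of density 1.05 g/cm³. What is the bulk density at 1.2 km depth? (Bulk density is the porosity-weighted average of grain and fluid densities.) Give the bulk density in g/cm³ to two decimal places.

2.23 g/cm³

Porosity at depth: n = 0.6·exp(−0.58×1.2) = 0.6×0.4986 = 0.2991
Bulk density: ρ_b = (1−n)ρ_g + n·ρ_f = 0.7009×2.74 + 0.2991×1.05
       = 1.920 + 0.314 = 2.234 g/cm³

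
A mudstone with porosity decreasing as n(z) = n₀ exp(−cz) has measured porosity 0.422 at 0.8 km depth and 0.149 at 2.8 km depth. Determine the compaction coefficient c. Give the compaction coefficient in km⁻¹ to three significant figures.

0.521 km⁻¹

Athy: n(z) = n₀ e^(−cz) ⇒ n₁/n₂ = e^{c(z₂−z₁)} ⇒ c = ln(n₁/n₂)/(z₂−z₁)
c = ln(0.422/0.149) / (2.8 − 0.8) = ln(2.832) / 2 = 1.0411 / 2 = 0.5205 km⁻¹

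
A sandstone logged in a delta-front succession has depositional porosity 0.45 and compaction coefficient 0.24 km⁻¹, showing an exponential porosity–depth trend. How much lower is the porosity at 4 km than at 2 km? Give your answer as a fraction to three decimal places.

φ(2) = 0.45·e^(−0.24×2) = 0.2785
φ(4) = 0.45·e^(−0.24×4) = 0.1723
Δφ = 0.2785 − 0.1723 = 0.1062

0.106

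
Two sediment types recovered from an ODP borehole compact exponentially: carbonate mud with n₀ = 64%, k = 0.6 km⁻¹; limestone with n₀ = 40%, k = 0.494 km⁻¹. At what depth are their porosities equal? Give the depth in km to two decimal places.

4.43 km

Set n₀ₐ e^(−kₐd) = n₀ᵦ e^(−kᵦd) ⇒ ln(n₀ₐ/n₀ᵦ) = (kₐ − kᵦ)·d
d = ln(0.64/0.4) / (0.6 − 0.494) = 0.4700 / 0.106 = 4.434 km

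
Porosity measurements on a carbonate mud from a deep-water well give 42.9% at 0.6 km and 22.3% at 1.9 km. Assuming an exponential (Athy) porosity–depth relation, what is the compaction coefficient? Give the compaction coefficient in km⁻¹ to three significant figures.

Athy: phi(Z) = phi₀ e^(−kZ) ⇒ phi₁/phi₂ = e^{k(Z₂−Z₁)} ⇒ k = ln(phi₁/phi₂)/(Z₂−Z₁)
k = ln(0.429/0.223) / (1.9 − 0.6) = ln(1.924) / 1.3 = 0.6543 / 1.3 = 0.5033 km⁻¹

0.503 km⁻¹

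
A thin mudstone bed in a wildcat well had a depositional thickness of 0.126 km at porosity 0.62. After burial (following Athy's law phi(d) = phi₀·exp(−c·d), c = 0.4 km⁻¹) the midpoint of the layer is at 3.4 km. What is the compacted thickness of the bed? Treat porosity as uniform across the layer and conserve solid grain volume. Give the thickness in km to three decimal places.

0.057 km

Porosity at 3.4 km: phi = 0.62·exp(−0.4×3.4) = 0.1591
Solid-volume conservation: h(1−phi) = h₀(1−phi₀) ⇒ h = h₀·(1−phi₀)/(1−phi)
h = 0.126 × (1 − 0.62)/(1 − 0.1591) = 0.126 × 0.4519 = 0.0569 km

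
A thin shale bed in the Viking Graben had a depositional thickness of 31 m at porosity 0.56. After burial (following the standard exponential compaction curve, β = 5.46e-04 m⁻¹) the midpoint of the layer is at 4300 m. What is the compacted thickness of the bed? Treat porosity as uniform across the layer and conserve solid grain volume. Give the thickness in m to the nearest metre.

Working in km (1 km = 1000 m; β in km⁻¹ = β in m⁻¹ × 1000):
Porosity at 4.3 km: φ = 0.56·exp(−0.546×4.3) = 0.0535
Solid-volume conservation: h(1−φ) = h₀(1−φ₀) ⇒ h = h₀·(1−φ₀)/(1−φ)
h = 0.031 × (1 − 0.56)/(1 − 0.0535) = 0.031 × 0.4649 = 0.0144 km

14 m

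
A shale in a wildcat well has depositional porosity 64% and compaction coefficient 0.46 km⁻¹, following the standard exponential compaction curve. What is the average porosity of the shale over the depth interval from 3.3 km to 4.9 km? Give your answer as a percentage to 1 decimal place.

9.9%

⟨n⟩ = (1/(z₂−z₁)) ∫ n₀ e^(−βz) dz = n₀·(e^(−β·z₁) − e^(−β·z₂)) / (β·(z₂−z₁))
e^(−0.46×3.3) = 0.2191; e^(−0.46×4.9) = 0.1050
⟨n⟩ = 0.64 × (0.2191 − 0.1050) / (0.46 × 1.6) = 0.64 × 0.1551 = 0.0993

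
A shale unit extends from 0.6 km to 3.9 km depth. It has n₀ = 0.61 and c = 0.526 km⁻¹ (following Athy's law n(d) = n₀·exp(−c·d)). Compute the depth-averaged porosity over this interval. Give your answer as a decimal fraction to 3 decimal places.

0.211

⟨n⟩ = (1/(d₂−d₁)) ∫ n₀ e^(−cd) dd = n₀·(e^(−c·d₁) − e^(−c·d₂)) / (c·(d₂−d₁))
e^(−0.526×0.6) = 0.7294; e^(−0.526×3.9) = 0.1286
⟨n⟩ = 0.61 × (0.7294 − 0.1286) / (0.526 × 3.3) = 0.61 × 0.3461 = 0.2111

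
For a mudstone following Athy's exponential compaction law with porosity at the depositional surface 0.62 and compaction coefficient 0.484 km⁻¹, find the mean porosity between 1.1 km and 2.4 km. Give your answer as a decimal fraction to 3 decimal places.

⟨phi⟩ = (1/(z₂−z₁)) ∫ phi₀ e^(−βz) dz = phi₀·(e^(−β·z₁) − e^(−β·z₂)) / (β·(z₂−z₁))
e^(−0.484×1.1) = 0.5872; e^(−0.484×2.4) = 0.3130
⟨phi⟩ = 0.62 × (0.5872 − 0.3130) / (0.484 × 1.3) = 0.62 × 0.4358 = 0.2702

0.270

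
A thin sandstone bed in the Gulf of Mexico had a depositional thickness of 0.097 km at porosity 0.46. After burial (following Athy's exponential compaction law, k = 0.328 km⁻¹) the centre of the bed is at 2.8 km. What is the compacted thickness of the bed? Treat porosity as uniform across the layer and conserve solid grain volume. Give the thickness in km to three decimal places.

0.064 km

Porosity at 2.8 km: phi = 0.46·exp(−0.328×2.8) = 0.1836
Solid-volume conservation: h(1−phi) = h₀(1−phi₀) ⇒ h = h₀·(1−phi₀)/(1−phi)
h = 0.097 × (1 − 0.46)/(1 − 0.1836) = 0.097 × 0.6615 = 0.0642 km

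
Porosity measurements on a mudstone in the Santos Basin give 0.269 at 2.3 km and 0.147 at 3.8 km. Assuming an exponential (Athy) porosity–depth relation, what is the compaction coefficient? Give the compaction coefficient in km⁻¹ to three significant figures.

Athy: phi(z) = phi₀ e^(−kz) ⇒ phi₁/phi₂ = e^{k(z₂−z₁)} ⇒ k = ln(phi₁/phi₂)/(z₂−z₁)
k = ln(0.269/0.147) / (3.8 − 2.3) = ln(1.83) / 1.5 = 0.6043 / 1.5 = 0.4029 km⁻¹

0.403 km⁻¹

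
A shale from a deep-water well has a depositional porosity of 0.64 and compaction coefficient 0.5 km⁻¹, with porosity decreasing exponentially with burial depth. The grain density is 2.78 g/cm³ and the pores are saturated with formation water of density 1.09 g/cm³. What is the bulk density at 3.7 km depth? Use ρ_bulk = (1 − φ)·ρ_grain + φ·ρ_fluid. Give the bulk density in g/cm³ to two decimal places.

Porosity at depth: φ = 0.64·exp(−0.5×3.7) = 0.64×0.1572 = 0.1006
Bulk density: ρ_b = (1−φ)ρ_g + φ·ρ_f = 0.8994×2.78 + 0.1006×1.09
       = 2.500 + 0.110 = 2.610 g/cm³

2.61 g/cm³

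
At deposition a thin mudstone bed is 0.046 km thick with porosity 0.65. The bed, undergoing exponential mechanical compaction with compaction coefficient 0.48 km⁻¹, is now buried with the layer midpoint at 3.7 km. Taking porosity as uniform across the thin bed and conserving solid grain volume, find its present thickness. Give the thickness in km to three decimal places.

0.018 km

Porosity at 3.7 km: φ = 0.65·exp(−0.48×3.7) = 0.1101
Solid-volume conservation: h(1−φ) = h₀(1−φ₀) ⇒ h = h₀·(1−φ₀)/(1−φ)
h = 0.046 × (1 − 0.65)/(1 − 0.1101) = 0.046 × 0.3933 = 0.0181 km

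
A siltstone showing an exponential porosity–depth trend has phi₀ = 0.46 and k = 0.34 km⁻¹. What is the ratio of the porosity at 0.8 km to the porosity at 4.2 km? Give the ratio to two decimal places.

3.18

phi(d₁)/phi(d₂) = e^(−k·d₁)/e^(−k·d₂) = e^{k(d₂−d₁)}
= exp(0.34 × 3.4) = exp(1.156) = 3.1772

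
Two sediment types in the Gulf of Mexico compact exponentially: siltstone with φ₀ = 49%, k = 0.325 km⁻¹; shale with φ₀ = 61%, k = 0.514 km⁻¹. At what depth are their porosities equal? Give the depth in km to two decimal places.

1.16 km

Set φ₀ₐ e^(−kₐZ) = φ₀ᵦ e^(−kᵦZ) ⇒ ln(φ₀ₐ/φ₀ᵦ) = (kₐ − kᵦ)·Z
Z = ln(0.49/0.61) / (0.325 − 0.514) = -0.2191 / -0.189 = 1.159 km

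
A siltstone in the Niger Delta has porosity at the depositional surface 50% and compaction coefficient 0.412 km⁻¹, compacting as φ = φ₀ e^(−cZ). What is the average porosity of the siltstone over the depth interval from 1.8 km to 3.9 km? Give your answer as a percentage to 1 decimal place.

⟨φ⟩ = (1/(Z₂−Z₁)) ∫ φ₀ e^(−cZ) dZ = φ₀·(e^(−c·Z₁) − e^(−c·Z₂)) / (c·(Z₂−Z₁))
e^(−0.412×1.8) = 0.4764; e^(−0.412×3.9) = 0.2005
⟨φ⟩ = 0.5 × (0.4764 − 0.2005) / (0.412 × 2.1) = 0.5 × 0.3188 = 0.1594

15.9%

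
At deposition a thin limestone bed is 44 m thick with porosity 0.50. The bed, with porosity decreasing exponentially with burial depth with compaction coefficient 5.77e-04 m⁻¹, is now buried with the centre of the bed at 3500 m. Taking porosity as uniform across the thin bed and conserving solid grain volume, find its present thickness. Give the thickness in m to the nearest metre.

Working in km (1 km = 1000 m; c in km⁻¹ = c in m⁻¹ × 1000):
Porosity at 3.5 km: n = 0.5·exp(−0.577×3.5) = 0.0664
Solid-volume conservation: h(1−n) = h₀(1−n₀) ⇒ h = h₀·(1−n₀)/(1−n)
h = 0.044 × (1 − 0.5)/(1 − 0.0664) = 0.044 × 0.5355 = 0.0236 km

24 m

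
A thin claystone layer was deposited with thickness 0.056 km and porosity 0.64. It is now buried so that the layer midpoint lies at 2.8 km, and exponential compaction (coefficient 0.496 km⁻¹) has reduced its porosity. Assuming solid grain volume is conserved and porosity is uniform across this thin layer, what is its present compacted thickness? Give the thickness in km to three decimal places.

Porosity at 2.8 km: n = 0.64·exp(−0.496×2.8) = 0.1596
Solid-volume conservation: h(1−n) = h₀(1−n₀) ⇒ h = h₀·(1−n₀)/(1−n)
h = 0.056 × (1 − 0.64)/(1 − 0.1596) = 0.056 × 0.4284 = 0.0240 km

0.024 km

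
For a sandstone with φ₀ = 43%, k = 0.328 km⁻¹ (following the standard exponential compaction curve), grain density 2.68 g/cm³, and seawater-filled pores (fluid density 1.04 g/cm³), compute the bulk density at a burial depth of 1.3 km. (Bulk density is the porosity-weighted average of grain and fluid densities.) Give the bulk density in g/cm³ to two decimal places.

2.22 g/cm³

Porosity at depth: φ = 0.43·exp(−0.328×1.3) = 0.43×0.6529 = 0.2807
Bulk density: ρ_b = (1−φ)ρ_g + φ·ρ_f = 0.7193×2.68 + 0.2807×1.04
       = 1.928 + 0.292 = 2.220 g/cm³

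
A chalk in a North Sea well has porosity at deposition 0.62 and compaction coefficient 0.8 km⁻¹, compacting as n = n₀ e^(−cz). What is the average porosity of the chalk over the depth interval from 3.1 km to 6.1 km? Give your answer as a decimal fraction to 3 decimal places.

0.020

⟨n⟩ = (1/(z₂−z₁)) ∫ n₀ e^(−cz) dz = n₀·(e^(−c·z₁) − e^(−c·z₂)) / (c·(z₂−z₁))
e^(−0.8×3.1) = 0.0837; e^(−0.8×6.1) = 0.0076
⟨n⟩ = 0.62 × (0.0837 − 0.0076) / (0.8 × 3) = 0.62 × 0.0317 = 0.0197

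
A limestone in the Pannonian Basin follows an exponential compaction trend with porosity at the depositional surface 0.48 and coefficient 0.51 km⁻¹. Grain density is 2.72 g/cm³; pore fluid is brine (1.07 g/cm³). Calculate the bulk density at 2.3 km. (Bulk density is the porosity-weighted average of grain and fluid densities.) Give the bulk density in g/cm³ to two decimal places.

2.47 g/cm³

Porosity at depth: n = 0.48·exp(−0.51×2.3) = 0.48×0.3094 = 0.1485
Bulk density: ρ_b = (1−n)ρ_g + n·ρ_f = 0.8515×2.72 + 0.1485×1.07
       = 2.316 + 0.159 = 2.475 g/cm³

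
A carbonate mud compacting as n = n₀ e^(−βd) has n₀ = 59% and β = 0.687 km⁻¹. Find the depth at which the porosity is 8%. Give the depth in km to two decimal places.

Invert Athy's law: d = ln(n₀/n) / β
d = ln(0.59/0.08) / 0.687 = ln(7.375) / 0.687 = 1.9981 / 0.687 = 2.908 km

2.91 km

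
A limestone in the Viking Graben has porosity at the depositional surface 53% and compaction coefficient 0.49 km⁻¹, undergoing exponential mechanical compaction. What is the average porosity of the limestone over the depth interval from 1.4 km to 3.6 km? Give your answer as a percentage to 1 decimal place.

16.3%

⟨n⟩ = (1/(d₂−d₁)) ∫ n₀ e^(−cd) dd = n₀·(e^(−c·d₁) − e^(−c·d₂)) / (c·(d₂−d₁))
e^(−0.49×1.4) = 0.5036; e^(−0.49×3.6) = 0.1714
⟨n⟩ = 0.53 × (0.5036 − 0.1714) / (0.49 × 2.2) = 0.53 × 0.3082 = 0.1633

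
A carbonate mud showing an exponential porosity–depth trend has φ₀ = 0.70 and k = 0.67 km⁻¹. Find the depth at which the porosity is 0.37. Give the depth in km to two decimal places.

Invert Athy's law: z = ln(φ₀/φ) / k
z = ln(0.7/0.37) / 0.67 = ln(1.892) / 0.67 = 0.6376 / 0.67 = 0.952 km

0.95 km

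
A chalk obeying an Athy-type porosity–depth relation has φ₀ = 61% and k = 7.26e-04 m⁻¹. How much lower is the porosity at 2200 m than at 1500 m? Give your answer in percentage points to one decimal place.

Working in km (1 km = 1000 m; k in km⁻¹ = k in m⁻¹ × 1000):
φ(1.5) = 0.61·e^(−0.726×1.5) = 0.2053
φ(2.2) = 0.61·e^(−0.726×2.2) = 0.1235
Δφ = 0.2053 − 0.1235 = 0.0818

8.2 percentage points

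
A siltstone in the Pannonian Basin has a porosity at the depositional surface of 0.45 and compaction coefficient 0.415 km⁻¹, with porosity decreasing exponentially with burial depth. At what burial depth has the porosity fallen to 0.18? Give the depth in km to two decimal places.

Invert Athy's law: z = ln(φ₀/φ) / β
z = ln(0.45/0.18) / 0.415 = ln(2.5) / 0.415 = 0.9163 / 0.415 = 2.208 km

2.21 km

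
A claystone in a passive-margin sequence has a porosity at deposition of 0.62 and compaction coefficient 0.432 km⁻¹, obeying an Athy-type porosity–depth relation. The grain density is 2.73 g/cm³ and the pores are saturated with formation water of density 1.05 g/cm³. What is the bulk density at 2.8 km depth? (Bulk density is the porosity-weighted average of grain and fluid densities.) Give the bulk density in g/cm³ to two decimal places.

2.42 g/cm³

Porosity at depth: n = 0.62·exp(−0.432×2.8) = 0.62×0.2983 = 0.1850
Bulk density: ρ_b = (1−n)ρ_g + n·ρ_f = 0.8150×2.73 + 0.1850×1.05
       = 2.225 + 0.194 = 2.419 g/cm³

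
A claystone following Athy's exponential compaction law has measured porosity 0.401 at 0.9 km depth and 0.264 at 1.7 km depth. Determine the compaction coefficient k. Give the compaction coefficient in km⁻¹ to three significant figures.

0.523 km⁻¹

Athy: n(Z) = n₀ e^(−kZ) ⇒ n₁/n₂ = e^{k(Z₂−Z₁)} ⇒ k = ln(n₁/n₂)/(Z₂−Z₁)
k = ln(0.401/0.264) / (1.7 − 0.9) = ln(1.519) / 0.8 = 0.4180 / 0.8 = 0.5225 km⁻¹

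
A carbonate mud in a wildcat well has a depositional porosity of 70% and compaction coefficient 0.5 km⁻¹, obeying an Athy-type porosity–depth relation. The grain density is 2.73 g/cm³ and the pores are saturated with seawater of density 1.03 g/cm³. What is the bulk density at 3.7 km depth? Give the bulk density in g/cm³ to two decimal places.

Porosity at depth: φ = 0.7·exp(−0.5×3.7) = 0.7×0.1572 = 0.1101
Bulk density: ρ_b = (1−φ)ρ_g + φ·ρ_f = 0.8899×2.73 + 0.1101×1.03
       = 2.430 + 0.113 = 2.543 g/cm³

2.54 g/cm³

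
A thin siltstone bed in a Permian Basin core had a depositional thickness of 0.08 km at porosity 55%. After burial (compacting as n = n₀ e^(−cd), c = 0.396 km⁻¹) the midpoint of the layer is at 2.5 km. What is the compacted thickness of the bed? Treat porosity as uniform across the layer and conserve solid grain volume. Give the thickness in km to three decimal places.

Porosity at 2.5 km: n = 0.55·exp(−0.396×2.5) = 0.2044
Solid-volume conservation: h(1−n) = h₀(1−n₀) ⇒ h = h₀·(1−n₀)/(1−n)
h = 0.08 × (1 − 0.55)/(1 − 0.2044) = 0.08 × 0.5656 = 0.0452 km

0.045 km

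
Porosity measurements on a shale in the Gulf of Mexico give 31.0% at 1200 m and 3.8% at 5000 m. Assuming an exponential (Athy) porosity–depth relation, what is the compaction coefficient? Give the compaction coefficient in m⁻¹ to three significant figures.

0.000552 m⁻¹

Working in km (1 km = 1000 m; k in km⁻¹ = k in m⁻¹ × 1000):
Athy: phi(d) = phi₀ e^(−kd) ⇒ phi₁/phi₂ = e^{k(d₂−d₁)} ⇒ k = ln(phi₁/phi₂)/(d₂−d₁)
k = ln(0.31/0.038) / (5 − 1.2) = ln(8.158) / 3.8 = 2.0990 / 3.8 = 0.5524 km⁻¹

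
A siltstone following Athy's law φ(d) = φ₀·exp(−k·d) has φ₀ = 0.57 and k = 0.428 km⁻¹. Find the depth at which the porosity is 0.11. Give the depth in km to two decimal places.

Invert Athy's law: d = ln(φ₀/φ) / k
d = ln(0.57/0.11) / 0.428 = ln(5.182) / 0.428 = 1.6452 / 0.428 = 3.844 km

3.84 km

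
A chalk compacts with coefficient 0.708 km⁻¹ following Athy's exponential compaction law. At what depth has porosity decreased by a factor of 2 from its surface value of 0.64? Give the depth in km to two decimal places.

φ/φ₀ = 1/2 ⇒ exp(−c·z) = 1/2 ⇒ z = ln(2) / c
z = 0.6931 / 0.708 = 0.979 km

0.98 km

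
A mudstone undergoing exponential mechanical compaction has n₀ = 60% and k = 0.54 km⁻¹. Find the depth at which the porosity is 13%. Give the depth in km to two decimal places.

Invert Athy's law: Z = ln(n₀/n) / k
Z = ln(0.6/0.13) / 0.54 = ln(4.615) / 0.54 = 1.5294 / 0.54 = 2.832 km

2.83 km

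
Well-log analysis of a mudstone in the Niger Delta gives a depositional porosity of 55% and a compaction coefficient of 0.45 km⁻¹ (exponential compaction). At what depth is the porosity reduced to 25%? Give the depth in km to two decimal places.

1.75 km

Invert Athy's law: z = ln(n₀/n) / c
z = ln(0.55/0.25) / 0.45 = ln(2.2) / 0.45 = 0.7885 / 0.45 = 1.752 km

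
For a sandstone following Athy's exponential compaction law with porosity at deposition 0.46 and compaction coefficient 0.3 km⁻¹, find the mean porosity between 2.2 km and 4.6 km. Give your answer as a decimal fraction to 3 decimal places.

0.169

⟨n⟩ = (1/(d₂−d₁)) ∫ n₀ e^(−βd) dd = n₀·(e^(−β·d₁) − e^(−β·d₂)) / (β·(d₂−d₁))
e^(−0.3×2.2) = 0.5169; e^(−0.3×4.6) = 0.2516
⟨n⟩ = 0.46 × (0.5169 − 0.2516) / (0.3 × 2.4) = 0.46 × 0.3684 = 0.1695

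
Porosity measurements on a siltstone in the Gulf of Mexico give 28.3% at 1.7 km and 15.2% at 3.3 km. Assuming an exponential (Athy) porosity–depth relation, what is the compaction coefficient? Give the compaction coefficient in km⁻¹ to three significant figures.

Athy: n(z) = n₀ e^(−βz) ⇒ n₁/n₂ = e^{β(z₂−z₁)} ⇒ β = ln(n₁/n₂)/(z₂−z₁)
β = ln(0.283/0.152) / (3.3 − 1.7) = ln(1.862) / 1.6 = 0.6216 / 1.6 = 0.3885 km⁻¹

0.388 km⁻¹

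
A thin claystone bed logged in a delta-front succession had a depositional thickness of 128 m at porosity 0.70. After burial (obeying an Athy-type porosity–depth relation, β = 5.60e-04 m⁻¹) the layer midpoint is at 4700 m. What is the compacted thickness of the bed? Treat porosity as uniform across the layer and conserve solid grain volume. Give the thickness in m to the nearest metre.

Working in km (1 km = 1000 m; β in km⁻¹ = β in m⁻¹ × 1000):
Porosity at 4.7 km: n = 0.7·exp(−0.56×4.7) = 0.0504
Solid-volume conservation: h(1−n) = h₀(1−n₀) ⇒ h = h₀·(1−n₀)/(1−n)
h = 0.128 × (1 − 0.7)/(1 − 0.0504) = 0.128 × 0.3159 = 0.0404 km

40 m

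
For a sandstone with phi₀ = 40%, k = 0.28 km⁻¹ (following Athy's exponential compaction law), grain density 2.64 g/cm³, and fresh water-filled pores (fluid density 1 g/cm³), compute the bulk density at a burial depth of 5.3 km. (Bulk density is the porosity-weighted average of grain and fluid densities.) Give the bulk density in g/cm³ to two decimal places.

Porosity at depth: phi = 0.4·exp(−0.28×5.3) = 0.4×0.2267 = 0.0907
Bulk density: ρ_b = (1−phi)ρ_g + phi·ρ_f = 0.9093×2.64 + 0.0907×1
       = 2.401 + 0.091 = 2.491 g/cm³

2.49 g/cm³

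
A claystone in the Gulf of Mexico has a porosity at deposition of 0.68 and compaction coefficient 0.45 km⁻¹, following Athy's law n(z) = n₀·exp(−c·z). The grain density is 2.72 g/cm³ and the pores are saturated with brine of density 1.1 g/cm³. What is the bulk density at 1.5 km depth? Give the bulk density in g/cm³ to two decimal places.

Porosity at depth: n = 0.68·exp(−0.45×1.5) = 0.68×0.5092 = 0.3462
Bulk density: ρ_b = (1−n)ρ_g + n·ρ_f = 0.6538×2.72 + 0.3462×1.1
       = 1.778 + 0.381 = 2.159 g/cm³

2.16 g/cm³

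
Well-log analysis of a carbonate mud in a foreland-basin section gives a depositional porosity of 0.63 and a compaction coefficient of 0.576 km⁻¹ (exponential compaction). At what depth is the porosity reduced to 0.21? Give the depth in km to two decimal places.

1.91 km

Invert Athy's law: d = ln(φ₀/φ) / k
d = ln(0.63/0.21) / 0.576 = ln(3) / 0.576 = 1.0986 / 0.576 = 1.907 km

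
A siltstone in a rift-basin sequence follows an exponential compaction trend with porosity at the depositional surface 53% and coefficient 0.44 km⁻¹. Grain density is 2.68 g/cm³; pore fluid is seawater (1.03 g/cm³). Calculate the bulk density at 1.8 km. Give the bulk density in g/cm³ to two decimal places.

Porosity at depth: φ = 0.53·exp(−0.44×1.8) = 0.53×0.4529 = 0.2401
Bulk density: ρ_b = (1−φ)ρ_g + φ·ρ_f = 0.7599×2.68 + 0.2401×1.03
       = 2.037 + 0.247 = 2.284 g/cm³

2.28 g/cm³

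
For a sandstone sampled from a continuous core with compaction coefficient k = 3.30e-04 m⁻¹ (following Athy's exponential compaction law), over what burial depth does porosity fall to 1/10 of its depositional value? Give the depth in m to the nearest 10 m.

6980 m

Working in km (1 km = 1000 m; k in km⁻¹ = k in m⁻¹ × 1000):
phi/phi₀ = 1/10 ⇒ exp(−k·z) = 1/10 ⇒ z = ln(10) / k
z = 2.3026 / 0.33 = 6.978 km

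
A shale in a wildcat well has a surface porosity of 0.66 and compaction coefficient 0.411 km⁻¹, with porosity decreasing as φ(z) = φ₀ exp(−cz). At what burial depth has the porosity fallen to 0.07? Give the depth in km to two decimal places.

5.46 km

Invert Athy's law: z = ln(φ₀/φ) / c
z = ln(0.66/0.07) / 0.411 = ln(9.429) / 0.411 = 2.2437 / 0.411 = 5.459 km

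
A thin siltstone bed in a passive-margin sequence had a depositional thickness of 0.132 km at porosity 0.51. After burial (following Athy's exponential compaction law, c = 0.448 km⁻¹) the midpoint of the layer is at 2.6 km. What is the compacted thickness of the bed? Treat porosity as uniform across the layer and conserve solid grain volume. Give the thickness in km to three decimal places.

Porosity at 2.6 km: phi = 0.51·exp(−0.448×2.6) = 0.1591
Solid-volume conservation: h(1−phi) = h₀(1−phi₀) ⇒ h = h₀·(1−phi₀)/(1−phi)
h = 0.132 × (1 − 0.51)/(1 − 0.1591) = 0.132 × 0.5827 = 0.0769 km

0.077 km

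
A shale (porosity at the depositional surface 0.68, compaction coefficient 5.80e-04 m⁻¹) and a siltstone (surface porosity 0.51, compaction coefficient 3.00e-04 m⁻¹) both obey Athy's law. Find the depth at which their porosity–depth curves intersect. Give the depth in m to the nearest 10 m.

Working in km (1 km = 1000 m; c in km⁻¹ = c in m⁻¹ × 1000):
Set φ₀ₐ e^(−cₐd) = φ₀ᵦ e^(−cᵦd) ⇒ ln(φ₀ₐ/φ₀ᵦ) = (cₐ − cᵦ)·d
d = ln(0.68/0.51) / (0.58 − 0.3) = 0.2877 / 0.28 = 1.027 km

1030 m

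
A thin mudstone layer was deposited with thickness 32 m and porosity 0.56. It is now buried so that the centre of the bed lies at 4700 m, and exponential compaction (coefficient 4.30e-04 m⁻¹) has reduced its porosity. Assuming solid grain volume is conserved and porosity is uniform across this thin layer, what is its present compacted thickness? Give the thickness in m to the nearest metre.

15 m

Working in km (1 km = 1000 m; c in km⁻¹ = c in m⁻¹ × 1000):
Porosity at 4.7 km: phi = 0.56·exp(−0.43×4.7) = 0.0742
Solid-volume conservation: h(1−phi) = h₀(1−phi₀) ⇒ h = h₀·(1−phi₀)/(1−phi)
h = 0.032 × (1 − 0.56)/(1 − 0.0742) = 0.032 × 0.4753 = 0.0152 km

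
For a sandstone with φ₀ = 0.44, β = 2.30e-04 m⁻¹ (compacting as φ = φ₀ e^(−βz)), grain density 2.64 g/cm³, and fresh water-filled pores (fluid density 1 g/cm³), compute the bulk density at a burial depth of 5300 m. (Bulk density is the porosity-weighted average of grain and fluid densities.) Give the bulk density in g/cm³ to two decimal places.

Working in km (1 km = 1000 m; β in km⁻¹ = β in m⁻¹ × 1000):
Porosity at depth: φ = 0.44·exp(−0.23×5.3) = 0.44×0.2955 = 0.1300
Bulk density: ρ_b = (1−φ)ρ_g + φ·ρ_f = 0.8700×2.64 + 0.1300×1
       = 2.297 + 0.130 = 2.427 g/cm³

2.43 g/cm³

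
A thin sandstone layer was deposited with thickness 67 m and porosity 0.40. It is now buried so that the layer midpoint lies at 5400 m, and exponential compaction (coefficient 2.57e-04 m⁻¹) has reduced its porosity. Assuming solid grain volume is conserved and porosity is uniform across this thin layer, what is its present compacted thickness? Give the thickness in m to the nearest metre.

45 m

Working in km (1 km = 1000 m; c in km⁻¹ = c in m⁻¹ × 1000):
Porosity at 5.4 km: phi = 0.4·exp(−0.257×5.4) = 0.0998
Solid-volume conservation: h(1−phi) = h₀(1−phi₀) ⇒ h = h₀·(1−phi₀)/(1−phi)
h = 0.067 × (1 − 0.4)/(1 − 0.0998) = 0.067 × 0.6666 = 0.0447 km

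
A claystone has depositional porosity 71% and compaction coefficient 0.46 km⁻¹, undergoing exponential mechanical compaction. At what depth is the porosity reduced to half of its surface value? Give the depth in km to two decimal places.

phi/phi₀ = 1/2 ⇒ exp(−c·d) = 1/2 ⇒ d = ln(2) / c
d = 0.6931 / 0.46 = 1.507 km

1.51 km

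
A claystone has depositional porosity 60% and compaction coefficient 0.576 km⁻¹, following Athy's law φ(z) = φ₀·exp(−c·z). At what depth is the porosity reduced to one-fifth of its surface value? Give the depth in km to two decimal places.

2.79 km

φ/φ₀ = 1/5 ⇒ exp(−c·z) = 1/5 ⇒ z = ln(5) / c
z = 1.6094 / 0.576 = 2.794 km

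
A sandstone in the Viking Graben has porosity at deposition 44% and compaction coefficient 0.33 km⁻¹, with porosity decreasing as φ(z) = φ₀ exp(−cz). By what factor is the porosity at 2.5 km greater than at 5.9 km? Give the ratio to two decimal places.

3.07

φ(z₁)/φ(z₂) = e^(−c·z₁)/e^(−c·z₂) = e^{c(z₂−z₁)}
= exp(0.33 × 3.4) = exp(1.122) = 3.0710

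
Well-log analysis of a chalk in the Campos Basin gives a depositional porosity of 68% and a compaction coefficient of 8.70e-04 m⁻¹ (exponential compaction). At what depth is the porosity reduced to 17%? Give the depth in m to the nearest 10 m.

1590 m

Working in km (1 km = 1000 m; c in km⁻¹ = c in m⁻¹ × 1000):
Invert Athy's law: z = ln(φ₀/φ) / c
z = ln(0.68/0.17) / 0.87 = ln(4) / 0.87 = 1.3863 / 0.87 = 1.593 km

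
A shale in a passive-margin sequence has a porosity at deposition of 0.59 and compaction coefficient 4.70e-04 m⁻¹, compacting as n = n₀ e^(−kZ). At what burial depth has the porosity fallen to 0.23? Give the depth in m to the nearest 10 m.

Working in km (1 km = 1000 m; k in km⁻¹ = k in m⁻¹ × 1000):
Invert Athy's law: Z = ln(n₀/n) / k
Z = ln(0.59/0.23) / 0.47 = ln(2.565) / 0.47 = 0.9420 / 0.47 = 2.004 km

2000 m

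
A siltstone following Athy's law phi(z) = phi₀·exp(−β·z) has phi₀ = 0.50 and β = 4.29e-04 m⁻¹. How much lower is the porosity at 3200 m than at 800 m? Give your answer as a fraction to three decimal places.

Working in km (1 km = 1000 m; β in km⁻¹ = β in m⁻¹ × 1000):
phi(0.8) = 0.5·e^(−0.429×0.8) = 0.3547
phi(3.2) = 0.5·e^(−0.429×3.2) = 0.1267
Δphi = 0.3547 − 0.1267 = 0.2280

0.228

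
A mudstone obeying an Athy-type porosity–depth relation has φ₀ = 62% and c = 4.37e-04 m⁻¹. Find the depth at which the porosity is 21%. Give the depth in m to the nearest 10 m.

Working in km (1 km = 1000 m; c in km⁻¹ = c in m⁻¹ × 1000):
Invert Athy's law: Z = ln(φ₀/φ) / c
Z = ln(0.62/0.21) / 0.437 = ln(2.952) / 0.437 = 1.0826 / 0.437 = 2.477 km

2480 m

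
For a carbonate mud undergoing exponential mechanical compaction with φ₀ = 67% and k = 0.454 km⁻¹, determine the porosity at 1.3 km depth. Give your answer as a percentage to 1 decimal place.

37.1%

φ = φ₀·exp(−k·Z) = 0.67 × exp(−0.454 × 1.3) = 0.67 × exp(−0.5902)
  = 0.67 × 0.5542 = 0.3713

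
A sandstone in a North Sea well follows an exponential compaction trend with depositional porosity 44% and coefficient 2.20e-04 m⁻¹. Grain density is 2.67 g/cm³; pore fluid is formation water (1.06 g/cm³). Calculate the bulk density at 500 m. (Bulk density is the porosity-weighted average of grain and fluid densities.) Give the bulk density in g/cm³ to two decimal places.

2.04 g/cm³

Working in km (1 km = 1000 m; k in km⁻¹ = k in m⁻¹ × 1000):
Porosity at depth: n = 0.44·exp(−0.22×0.5) = 0.44×0.8958 = 0.3942
Bulk density: ρ_b = (1−n)ρ_g + n·ρ_f = 0.6058×2.67 + 0.3942×1.06
       = 1.618 + 0.418 = 2.035 g/cm³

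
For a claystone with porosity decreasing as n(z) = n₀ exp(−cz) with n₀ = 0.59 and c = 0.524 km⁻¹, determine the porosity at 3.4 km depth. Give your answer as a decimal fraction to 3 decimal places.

0.099

n = n₀·exp(−c·z) = 0.59 × exp(−0.524 × 3.4) = 0.59 × exp(−1.782)
  = 0.59 × 0.1684 = 0.0993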